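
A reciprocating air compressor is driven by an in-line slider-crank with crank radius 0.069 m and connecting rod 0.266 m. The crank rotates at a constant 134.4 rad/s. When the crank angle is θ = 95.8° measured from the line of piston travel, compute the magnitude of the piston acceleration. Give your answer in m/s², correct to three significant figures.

ω = 134.4 rad/s
x(θ) = r cosθ + √(L² − r² sin²θ); with ω constant, a = ω²·d²x/dθ².
d²x/dθ² = −r cosθ − r²(cos2θ)/√u − r⁴ sin²2θ/(4u^{3/2}),  u = L² − r² sin²θ = 0.0660436 m².
Substituting r = 0.069 m, L = 0.266 m, θ = 95.8°: d²x/dθ² = +0.025107 m.
a = ω²·d²x/dθ² = (134.4)²·(+0.025107) = +453.52 m/s²;  |a| = 453.52 m/s².

454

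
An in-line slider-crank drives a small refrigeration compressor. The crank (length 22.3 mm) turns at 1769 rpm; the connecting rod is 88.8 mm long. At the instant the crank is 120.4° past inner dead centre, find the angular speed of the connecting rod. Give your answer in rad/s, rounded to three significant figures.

ω = 185.2 rad/s (converted from 1769 rpm).
The rod makes angle φ with the slider axis where L sinφ = r sinθ; differentiating, L cosφ·φ̇ = r ω cosθ.
L cosφ = √(L² − r² sin²θ) = 0.086692 m.
|ω_rod| = r ω |cosθ| / √(L² − r² sin²θ) = 0.0223·185.2·0.50603/0.086692 = 24.114 rad/s.

24.1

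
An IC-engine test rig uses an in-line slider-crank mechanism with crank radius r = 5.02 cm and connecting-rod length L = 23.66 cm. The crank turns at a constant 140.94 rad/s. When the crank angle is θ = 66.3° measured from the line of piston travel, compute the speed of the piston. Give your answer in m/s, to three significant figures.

7.04

ω = 140.9 rad/s
For an in-line slider-crank, x = r cosθ + √(L² − r² sin²θ), so v = −rω sinθ·[1 + r cosθ/√(L² − r² sin²θ)].
With r = 0.0502 m, L = 0.2366 m, θ = 66.3°: √(L² − r² sin²θ) = 0.23209 m.
v = −0.0502·140.9·0.91566·[1 + 0.0502·0.40195/0.23209] = -7.0417 m/s.
|v| = 7.0417 m/s.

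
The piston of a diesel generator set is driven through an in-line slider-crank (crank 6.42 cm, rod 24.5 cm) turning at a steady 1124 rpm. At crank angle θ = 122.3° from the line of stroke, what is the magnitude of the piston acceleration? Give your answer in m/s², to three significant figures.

ω = 2π·1124/60 = 117.7 rad/s
x(θ) = r cosθ + √(L² − r² sin²θ); with ω constant, a = ω²·d²x/dθ².
d²x/dθ² = −r cosθ − r²(cos2θ)/√u − r⁴ sin²2θ/(4u^{3/2}),  u = L² − r² sin²θ = 0.0570802 m².
Substituting r = 0.0642 m, L = 0.245 m, θ = 122.3°: d²x/dθ² = +0.041451 m.
a = ω²·d²x/dθ² = (117.7)²·(+0.041451) = +574.28 m/s²;  |a| = 574.28 m/s².

574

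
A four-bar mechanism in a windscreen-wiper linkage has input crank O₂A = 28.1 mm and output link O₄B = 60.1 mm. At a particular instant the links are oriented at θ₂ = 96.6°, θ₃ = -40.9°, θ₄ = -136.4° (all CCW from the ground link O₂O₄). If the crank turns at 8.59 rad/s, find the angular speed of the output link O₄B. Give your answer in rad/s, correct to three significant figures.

2.73

ω₂ = 8.59 rad/s
Differentiating the loop-closure r₂e^{iθ₂}+r₃e^{iθ₃}=r₁+r₄e^{iθ₄} gives r₂ω₂e^{iθ₂}+r₃ω₃e^{iθ₃}=r₄ω₄e^{iθ₄}.
Eliminating the other unknown: ω₄ = r₂ω₂ sin(θ₂−θ₃) / [r₄ sin(θ₄−θ₃)].
Numerator sine = +0.67559; denominator sine = -0.99540.
Result = 0.0281·8.59·(+0.67559) / (0.0601·(-0.99540)) = -2.7259 rad/s; magnitude 2.7259 rad/s.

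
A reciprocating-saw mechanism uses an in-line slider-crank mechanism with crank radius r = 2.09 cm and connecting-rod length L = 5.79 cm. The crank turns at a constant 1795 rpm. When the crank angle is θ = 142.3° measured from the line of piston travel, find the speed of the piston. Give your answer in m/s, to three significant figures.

1.70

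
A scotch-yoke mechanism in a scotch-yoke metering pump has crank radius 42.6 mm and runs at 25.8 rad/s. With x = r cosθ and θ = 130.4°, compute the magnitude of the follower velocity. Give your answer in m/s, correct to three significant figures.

ω = 25.8 rad/s
x = r cosθ ⇒ ẋ = −rω sinθ.
|v| = rω|sinθ| = 0.0426·25.8·|sin 130.4°| = 0.83699 m/s.

0.837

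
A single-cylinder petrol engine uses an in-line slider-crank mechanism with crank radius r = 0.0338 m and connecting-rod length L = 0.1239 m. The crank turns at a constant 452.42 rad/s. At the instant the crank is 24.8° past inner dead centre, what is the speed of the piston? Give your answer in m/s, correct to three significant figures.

ω = 452.4 rad/s
For an in-line slider-crank, x = r cosθ + √(L² − r² sin²θ), so v = −rω sinθ·[1 + r cosθ/√(L² − r² sin²θ)].
With r = 0.0338 m, L = 0.1239 m, θ = 24.8°: √(L² − r² sin²θ) = 0.12309 m.
v = −0.0338·452.4·0.41945·[1 + 0.0338·0.90778/0.12309] = -8.0131 m/s.
|v| = 8.0131 m/s.

8.01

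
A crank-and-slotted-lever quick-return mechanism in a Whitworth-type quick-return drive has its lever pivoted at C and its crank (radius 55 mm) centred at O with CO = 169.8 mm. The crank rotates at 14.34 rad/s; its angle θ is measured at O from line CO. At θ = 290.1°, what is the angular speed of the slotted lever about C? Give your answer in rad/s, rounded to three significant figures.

2.34

ω = 14.34 rad/s
Crank pin A relative to C: A = (d + r cosθ, r sinθ); lever angle φ = atan2(r sinθ, d + r cosθ).
Differentiating tanφ: φ̇ = rω(d cosθ + r)/(d² + r² + 2dr cosθ).
d² + r² + 2dr cosθ = |CA|² = 0.0382759 m²;  d cosθ + r = +0.11335 m.
|ω_lever| = |0.055·14.34·+0.11335| / 0.0382759 = 2.3357 rad/s.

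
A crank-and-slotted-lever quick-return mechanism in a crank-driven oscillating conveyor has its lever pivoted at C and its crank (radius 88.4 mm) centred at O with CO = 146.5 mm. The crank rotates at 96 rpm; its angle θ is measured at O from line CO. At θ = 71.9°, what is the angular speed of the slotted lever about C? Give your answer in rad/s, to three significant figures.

ω = 10.05 rad/s (from 96 rpm).
Crank pin A relative to C: A = (d + r cosθ, r sinθ); lever angle φ = atan2(r sinθ, d + r cosθ).
Differentiating tanφ: φ̇ = rω(d cosθ + r)/(d² + r² + 2dr cosθ).
d² + r² + 2dr cosθ = |CA|² = 0.0373237 m²;  d cosθ + r = +0.13391 m.
|ω_lever| = |0.0884·10.05·+0.13391| / 0.0373237 = 3.1886 rad/s.

3.19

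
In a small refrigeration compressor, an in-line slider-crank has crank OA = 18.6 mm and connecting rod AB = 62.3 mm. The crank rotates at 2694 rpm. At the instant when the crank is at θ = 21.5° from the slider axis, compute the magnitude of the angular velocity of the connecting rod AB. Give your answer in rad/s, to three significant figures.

78.8

ω = 282.1 rad/s (converted from 2694 rpm).
The rod makes angle φ with the slider axis where L sinφ = r sinθ; differentiating, L cosφ·φ̇ = r ω cosθ.
L cosφ = √(L² − r² sin²θ) = 0.061926 m.
|ω_rod| = r ω |cosθ| / √(L² − r² sin²θ) = 0.0186·282.1·0.93042/0.061926 = 78.84 rad/s.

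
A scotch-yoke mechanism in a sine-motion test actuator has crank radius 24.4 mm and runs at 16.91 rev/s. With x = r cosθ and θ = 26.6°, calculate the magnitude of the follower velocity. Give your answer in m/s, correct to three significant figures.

ω = 106.2 rad/s (from 16.91 rev/s).
x = r cosθ ⇒ ẋ = −rω sinθ.
|v| = rω|sinθ| = 0.0244·106.2·|sin 26.6°| = 1.1608 m/s.

1.16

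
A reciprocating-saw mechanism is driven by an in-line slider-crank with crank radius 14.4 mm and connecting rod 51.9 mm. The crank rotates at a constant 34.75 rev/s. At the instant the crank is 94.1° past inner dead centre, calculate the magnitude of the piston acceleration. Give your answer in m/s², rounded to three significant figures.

ω = 2π·34.8 = 218.3 rad/s
x(θ) = r cosθ + √(L² − r² sin²θ); with ω constant, a = ω²·d²x/dθ².
d²x/dθ² = −r cosθ − r²(cos2θ)/√u − r⁴ sin²2θ/(4u^{3/2}),  u = L² − r² sin²θ = 0.00248731 m².
Substituting r = 0.0144 m, L = 0.0519 m, θ = 94.1°: d²x/dθ² = +0.0051431 m.
a = ω²·d²x/dθ² = (218.3)²·(+0.0051431) = +245.18 m/s²;  |a| = 245.18 m/s².

245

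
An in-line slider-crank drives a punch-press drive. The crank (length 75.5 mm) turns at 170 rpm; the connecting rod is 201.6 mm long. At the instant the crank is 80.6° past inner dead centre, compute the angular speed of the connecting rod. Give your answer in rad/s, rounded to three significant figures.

1.17

ω = 17.8 rad/s (converted from 170 rpm).
The rod makes angle φ with the slider axis where L sinφ = r sinθ; differentiating, L cosφ·φ̇ = r ω cosθ.
L cosφ = √(L² − r² sin²θ) = 0.18733 m.
|ω_rod| = r ω |cosθ| / √(L² − r² sin²θ) = 0.0755·17.8·0.16333/0.18733 = 1.1718 rad/s.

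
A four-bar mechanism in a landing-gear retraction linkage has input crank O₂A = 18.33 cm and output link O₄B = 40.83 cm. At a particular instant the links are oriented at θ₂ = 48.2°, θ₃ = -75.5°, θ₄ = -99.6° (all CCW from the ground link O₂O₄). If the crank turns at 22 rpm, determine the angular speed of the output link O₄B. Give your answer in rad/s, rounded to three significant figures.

2.11

ω₂ = 2.304 rad/s (from 22 rpm).
Differentiating the loop-closure r₂e^{iθ₂}+r₃e^{iθ₃}=r₁+r₄e^{iθ₄} gives r₂ω₂e^{iθ₂}+r₃ω₃e^{iθ₃}=r₄ω₄e^{iθ₄}.
Eliminating the other unknown: ω₄ = r₂ω₂ sin(θ₂−θ₃) / [r₄ sin(θ₄−θ₃)].
Numerator sine = +0.83195; denominator sine = -0.40833.
Result = 0.1833·2.304·(+0.83195) / (0.4083·(-0.40833)) = -2.1073 rad/s; magnitude 2.1073 rad/s.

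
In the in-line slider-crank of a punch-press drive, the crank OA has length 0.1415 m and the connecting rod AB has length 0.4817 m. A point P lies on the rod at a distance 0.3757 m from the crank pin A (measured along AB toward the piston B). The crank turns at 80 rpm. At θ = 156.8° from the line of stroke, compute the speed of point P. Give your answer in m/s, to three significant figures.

ω = 8.378 rad/s.  Crank-pin speed |V_A| = rω = 1.1854 m/s, perpendicular to OA.
Rod angle: sinφ = −(r/L) sinθ ⇒ φ = -6.645°; ω_rod = −rω cosθ/√(L²−r²sin²θ) = +2.2772 rad/s.
V_P = V_A + ω_rod × AP, with AP = 0.3757 m along the rod.
Components: V_Px = −rω sinθ − a·ω_rod·sinφ = -0.36798 m/s;  V_Py = rω cosθ + a·ω_rod·cosφ = -0.23976 m/s.
|V_P| = √(V_Px² + V_Py²) = 0.4392 m/s.

0.439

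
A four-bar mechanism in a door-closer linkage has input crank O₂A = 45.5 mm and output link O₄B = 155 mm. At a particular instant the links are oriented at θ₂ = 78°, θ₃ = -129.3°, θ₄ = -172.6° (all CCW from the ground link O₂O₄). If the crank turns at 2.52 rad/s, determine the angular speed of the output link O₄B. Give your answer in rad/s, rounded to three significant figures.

ω₂ = 2.52 rad/s
Differentiating the loop-closure r₂e^{iθ₂}+r₃e^{iθ₃}=r₁+r₄e^{iθ₄} gives r₂ω₂e^{iθ₂}+r₃ω₃e^{iθ₃}=r₄ω₄e^{iθ₄}.
Eliminating the other unknown: ω₄ = r₂ω₂ sin(θ₂−θ₃) / [r₄ sin(θ₄−θ₃)].
Numerator sine = -0.45865; denominator sine = -0.68582.
Result = 0.0455·2.52·(-0.45865) / (0.155·(-0.68582)) = +0.49471 rad/s; magnitude 0.49471 rad/s.

0.495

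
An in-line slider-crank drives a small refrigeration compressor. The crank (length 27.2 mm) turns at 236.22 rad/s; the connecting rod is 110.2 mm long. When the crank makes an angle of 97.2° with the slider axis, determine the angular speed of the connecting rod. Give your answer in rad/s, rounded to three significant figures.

ω = 236.2 rad/s
The rod makes angle φ with the slider axis where L sinφ = r sinθ; differentiating, L cosφ·φ̇ = r ω cosθ.
L cosφ = √(L² − r² sin²θ) = 0.10684 m.
|ω_rod| = r ω |cosθ| / √(L² − r² sin²θ) = 0.0272·236.2·0.12533/0.10684 = 7.537 rad/s.

7.54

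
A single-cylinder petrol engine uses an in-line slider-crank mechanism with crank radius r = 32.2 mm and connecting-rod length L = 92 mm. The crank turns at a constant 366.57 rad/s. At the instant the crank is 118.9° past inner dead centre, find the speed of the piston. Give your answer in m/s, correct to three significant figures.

8.50

ω = 366.6 rad/s
For an in-line slider-crank, x = r cosθ + √(L² − r² sin²θ), so v = −rω sinθ·[1 + r cosθ/√(L² − r² sin²θ)].
With r = 0.0322 m, L = 0.092 m, θ = 118.9°: √(L² − r² sin²θ) = 0.087575 m.
v = −0.0322·366.6·0.87546·[1 + 0.0322·-0.48328/0.087575] = -8.4974 m/s.
|v| = 8.4974 m/s.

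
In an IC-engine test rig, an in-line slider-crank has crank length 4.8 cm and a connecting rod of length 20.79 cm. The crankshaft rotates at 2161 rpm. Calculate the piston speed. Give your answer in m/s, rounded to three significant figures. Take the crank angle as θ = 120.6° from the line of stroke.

8.23

ω = 2π·2161/60 = 226.3 rad/s
For an in-line slider-crank, x = r cosθ + √(L² − r² sin²θ), so v = −rω sinθ·[1 + r cosθ/√(L² − r² sin²θ)].
With r = 0.048 m, L = 0.2079 m, θ = 120.6°: √(L² − r² sin²θ) = 0.20375 m.
v = −0.048·226.3·0.86074·[1 + 0.048·-0.50904/0.20375] = -8.2285 m/s.
|v| = 8.2285 m/s.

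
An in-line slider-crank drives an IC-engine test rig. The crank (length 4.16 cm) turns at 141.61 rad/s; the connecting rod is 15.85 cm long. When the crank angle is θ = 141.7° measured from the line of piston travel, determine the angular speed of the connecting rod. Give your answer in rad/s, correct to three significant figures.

29.6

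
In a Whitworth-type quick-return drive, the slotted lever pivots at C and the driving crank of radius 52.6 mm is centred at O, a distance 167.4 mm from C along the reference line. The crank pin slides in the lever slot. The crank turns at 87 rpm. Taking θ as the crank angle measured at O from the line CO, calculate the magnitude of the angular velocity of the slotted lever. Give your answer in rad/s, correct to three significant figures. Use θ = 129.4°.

ω = 9.111 rad/s (from 87 rpm).
Crank pin A relative to C: A = (d + r cosθ, r sinθ); lever angle φ = atan2(r sinθ, d + r cosθ).
Differentiating tanφ: φ̇ = rω(d cosθ + r)/(d² + r² + 2dr cosθ).
d² + r² + 2dr cosθ = |CA|² = 0.0196116 m²;  d cosθ + r = -0.053654 m.
|ω_lever| = |0.0526·9.111·-0.053654| / 0.0196116 = 1.3111 rad/s.

1.31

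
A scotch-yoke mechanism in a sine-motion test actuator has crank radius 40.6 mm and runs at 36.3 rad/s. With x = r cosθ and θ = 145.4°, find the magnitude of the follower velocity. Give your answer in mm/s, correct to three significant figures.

837

ω = 36.3 rad/s
x = r cosθ ⇒ ẋ = −rω sinθ.
|v| = rω|sinθ| = 0.0406·36.3·|sin 145.4°| = 0.83688 m/s = 836.88 mm/s.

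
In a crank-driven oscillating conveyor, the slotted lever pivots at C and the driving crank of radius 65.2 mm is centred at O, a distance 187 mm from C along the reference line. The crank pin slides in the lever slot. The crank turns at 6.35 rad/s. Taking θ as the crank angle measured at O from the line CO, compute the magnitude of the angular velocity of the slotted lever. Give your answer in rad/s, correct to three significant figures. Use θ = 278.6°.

0.900

ω = 6.35 rad/s
Crank pin A relative to C: A = (d + r cosθ, r sinθ); lever angle φ = atan2(r sinθ, d + r cosθ).
Differentiating tanφ: φ̇ = rω(d cosθ + r)/(d² + r² + 2dr cosθ).
d² + r² + 2dr cosθ = |CA|² = 0.0428664 m²;  d cosθ + r = +0.093163 m.
|ω_lever| = |0.0652·6.35·+0.093163| / 0.0428664 = 0.8998 rad/s.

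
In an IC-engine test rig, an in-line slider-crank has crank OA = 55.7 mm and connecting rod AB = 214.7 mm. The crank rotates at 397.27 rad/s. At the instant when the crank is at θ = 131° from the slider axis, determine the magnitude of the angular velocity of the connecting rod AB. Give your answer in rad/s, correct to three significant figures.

69.0

ω = 397.3 rad/s
The rod makes angle φ with the slider axis where L sinφ = r sinθ; differentiating, L cosφ·φ̇ = r ω cosθ.
L cosφ = √(L² − r² sin²θ) = 0.21054 m.
|ω_rod| = r ω |cosθ| / √(L² − r² sin²θ) = 0.0557·397.3·0.65606/0.21054 = 68.951 rad/s.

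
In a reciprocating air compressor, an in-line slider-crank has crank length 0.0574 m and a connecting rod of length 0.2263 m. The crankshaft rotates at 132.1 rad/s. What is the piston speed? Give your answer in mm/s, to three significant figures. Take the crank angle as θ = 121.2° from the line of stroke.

ω = 132.1 rad/s
For an in-line slider-crank, x = r cosθ + √(L² − r² sin²θ), so v = −rω sinθ·[1 + r cosθ/√(L² − r² sin²θ)].
With r = 0.0574 m, L = 0.2263 m, θ = 121.2°: √(L² − r² sin²θ) = 0.22091 m.
v = −0.0574·132.1·0.85536·[1 + 0.0574·-0.51803/0.22091] = -5.6128 m/s.
|v| = 5.6128 m/s = 5612.8 mm/s.

5610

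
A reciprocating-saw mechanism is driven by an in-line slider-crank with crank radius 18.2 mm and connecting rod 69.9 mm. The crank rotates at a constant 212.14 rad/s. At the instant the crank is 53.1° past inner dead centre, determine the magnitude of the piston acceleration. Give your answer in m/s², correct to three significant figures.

ω = 212.1 rad/s
x(θ) = r cosθ + √(L² − r² sin²θ); with ω constant, a = ω²·d²x/dθ².
d²x/dθ² = −r cosθ − r²(cos2θ)/√u − r⁴ sin²2θ/(4u^{3/2}),  u = L² − r² sin²θ = 0.00467418 m².
Substituting r = 0.0182 m, L = 0.0699 m, θ = 53.1°: d²x/dθ² = -0.0096551 m.
a = ω²·d²x/dθ² = (212.1)²·(-0.0096551) = -434.51 m/s²;  |a| = 434.51 m/s².

435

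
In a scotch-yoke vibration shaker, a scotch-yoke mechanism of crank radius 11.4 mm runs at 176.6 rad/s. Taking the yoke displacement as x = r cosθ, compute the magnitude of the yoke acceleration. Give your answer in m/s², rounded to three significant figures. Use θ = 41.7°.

265

ω = 176.6 rad/s
x = r cosθ ⇒ ẍ = −rω² cosθ (ω constant).
|a| = rω²|cosθ| = 0.0114·(176.6)²·|cos 41.7°| = 265.46 m/s².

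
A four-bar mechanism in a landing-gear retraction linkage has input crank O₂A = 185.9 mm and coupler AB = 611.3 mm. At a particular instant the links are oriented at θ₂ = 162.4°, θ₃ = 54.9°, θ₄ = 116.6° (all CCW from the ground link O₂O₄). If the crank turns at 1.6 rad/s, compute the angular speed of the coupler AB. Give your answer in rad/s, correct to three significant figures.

ω₂ = 1.6 rad/s
Differentiating the loop-closure r₂e^{iθ₂}+r₃e^{iθ₃}=r₁+r₄e^{iθ₄} gives r₂ω₂e^{iθ₂}+r₃ω₃e^{iθ₃}=r₄ω₄e^{iθ₄}.
Eliminating the other unknown: ω₃ = r₂ω₂ sin(θ₄−θ₂) / [r₃ sin(θ₃−θ₄)].
Numerator sine = -0.71691; denominator sine = -0.88048.
Result = 0.1859·1.6·(-0.71691) / (0.6113·(-0.88048)) = +0.39618 rad/s; magnitude 0.39618 rad/s.

0.396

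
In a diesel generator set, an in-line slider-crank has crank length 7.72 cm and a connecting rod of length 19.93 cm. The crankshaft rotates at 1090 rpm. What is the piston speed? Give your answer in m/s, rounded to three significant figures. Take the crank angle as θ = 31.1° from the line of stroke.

ω = 2π·1090/60 = 114.1 rad/s
For an in-line slider-crank, x = r cosθ + √(L² − r² sin²θ), so v = −rω sinθ·[1 + r cosθ/√(L² − r² sin²θ)].
With r = 0.0772 m, L = 0.1993 m, θ = 31.1°: √(L² − r² sin²θ) = 0.19527 m.
v = −0.0772·114.1·0.51653·[1 + 0.0772·0.85627/0.19527] = -6.0925 m/s.
|v| = 6.0925 m/s.

6.09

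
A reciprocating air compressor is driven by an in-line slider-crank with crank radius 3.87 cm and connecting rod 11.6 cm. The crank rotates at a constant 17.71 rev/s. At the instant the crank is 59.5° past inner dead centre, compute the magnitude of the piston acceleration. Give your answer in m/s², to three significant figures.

166

ω = 2π·17.7 = 111.3 rad/s
x(θ) = r cosθ + √(L² − r² sin²θ); with ω constant, a = ω²·d²x/dθ².
d²x/dθ² = −r cosθ − r²(cos2θ)/√u − r⁴ sin²2θ/(4u^{3/2}),  u = L² − r² sin²θ = 0.0123441 m².
Substituting r = 0.0387 m, L = 0.116 m, θ = 59.5°: d²x/dθ² = -0.013419 m.
a = ω²·d²x/dθ² = (111.3)²·(-0.013419) = -166.16 m/s²;  |a| = 166.16 m/s².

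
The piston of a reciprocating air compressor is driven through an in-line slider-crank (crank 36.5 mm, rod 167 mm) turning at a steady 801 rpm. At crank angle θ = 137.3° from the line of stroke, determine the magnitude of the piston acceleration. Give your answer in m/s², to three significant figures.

ω = 2π·801/60 = 83.88 rad/s
x(θ) = r cosθ + √(L² − r² sin²θ); with ω constant, a = ω²·d²x/dθ².
d²x/dθ² = −r cosθ − r²(cos2θ)/√u − r⁴ sin²2θ/(4u^{3/2}),  u = L² − r² sin²θ = 0.0272763 m².
Substituting r = 0.0365 m, L = 0.167 m, θ = 137.3°: d²x/dθ² = +0.02608 m.
a = ω²·d²x/dθ² = (83.88)²·(+0.02608) = +183.49 m/s²;  |a| = 183.49 m/s².

183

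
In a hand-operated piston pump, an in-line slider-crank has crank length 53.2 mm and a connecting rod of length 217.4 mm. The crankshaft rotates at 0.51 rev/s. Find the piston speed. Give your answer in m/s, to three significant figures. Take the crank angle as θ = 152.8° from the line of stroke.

0.0609

ω = 2π·0.51 = 3.204 rad/s
For an in-line slider-crank, x = r cosθ + √(L² − r² sin²θ), so v = −rω sinθ·[1 + r cosθ/√(L² − r² sin²θ)].
With r = 0.0532 m, L = 0.2174 m, θ = 152.8°: √(L² − r² sin²θ) = 0.21604 m.
v = −0.0532·3.204·0.45710·[1 + 0.0532·-0.88942/0.21604] = -0.060857 m/s.
|v| = 0.060857 m/s.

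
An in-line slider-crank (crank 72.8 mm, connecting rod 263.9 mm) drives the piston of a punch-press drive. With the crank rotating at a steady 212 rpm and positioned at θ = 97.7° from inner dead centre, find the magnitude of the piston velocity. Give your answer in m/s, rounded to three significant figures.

1.54

ω = 2π·212/60 = 22.2 rad/s
For an in-line slider-crank, x = r cosθ + √(L² − r² sin²θ), so v = −rω sinθ·[1 + r cosθ/√(L² − r² sin²θ)].
With r = 0.0728 m, L = 0.2639 m, θ = 97.7°: √(L² − r² sin²θ) = 0.25385 m.
v = −0.0728·22.2·0.99098·[1 + 0.0728·-0.13399/0.25385] = -1.5401 m/s.
|v| = 1.5401 m/s.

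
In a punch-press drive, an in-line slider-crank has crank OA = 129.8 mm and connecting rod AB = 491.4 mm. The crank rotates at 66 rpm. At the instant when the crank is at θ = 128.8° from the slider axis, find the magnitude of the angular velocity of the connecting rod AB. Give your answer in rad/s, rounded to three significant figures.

1.17

ω = 6.912 rad/s (converted from 66 rpm).
The rod makes angle φ with the slider axis where L sinφ = r sinθ; differentiating, L cosφ·φ̇ = r ω cosθ.
L cosφ = √(L² − r² sin²θ) = 0.48088 m.
|ω_rod| = r ω |cosθ| / √(L² − r² sin²θ) = 0.1298·6.912·0.62660/0.48088 = 1.169 rad/s.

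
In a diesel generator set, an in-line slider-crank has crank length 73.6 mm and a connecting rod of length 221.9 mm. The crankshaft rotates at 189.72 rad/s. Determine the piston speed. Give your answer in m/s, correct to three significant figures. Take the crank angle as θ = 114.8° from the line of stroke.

ω = 189.7 rad/s
For an in-line slider-crank, x = r cosθ + √(L² − r² sin²θ), so v = −rω sinθ·[1 + r cosθ/√(L² − r² sin²θ)].
With r = 0.0736 m, L = 0.2219 m, θ = 114.8°: √(L² − r² sin²θ) = 0.2116 m.
v = −0.0736·189.7·0.90778·[1 + 0.0736·-0.41945/0.2116] = -10.826 m/s.
|v| = 10.826 m/s.

10.8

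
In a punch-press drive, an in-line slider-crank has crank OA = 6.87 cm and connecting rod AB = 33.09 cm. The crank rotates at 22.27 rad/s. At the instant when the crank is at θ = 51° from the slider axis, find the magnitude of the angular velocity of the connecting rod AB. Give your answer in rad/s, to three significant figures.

ω = 22.27 rad/s
The rod makes angle φ with the slider axis where L sinφ = r sinθ; differentiating, L cosφ·φ̇ = r ω cosθ.
L cosφ = √(L² − r² sin²θ) = 0.32656 m.
|ω_rod| = r ω |cosθ| / √(L² − r² sin²θ) = 0.0687·22.27·0.62932/0.32656 = 2.9484 rad/s.

2.95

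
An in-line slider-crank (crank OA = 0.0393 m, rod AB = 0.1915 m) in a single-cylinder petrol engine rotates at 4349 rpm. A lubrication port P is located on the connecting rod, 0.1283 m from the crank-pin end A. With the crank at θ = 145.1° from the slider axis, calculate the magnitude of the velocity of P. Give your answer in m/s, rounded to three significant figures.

ω = 455.4 rad/s.  Crank-pin speed |V_A| = rω = 17.898 m/s, perpendicular to OA.
Rod angle: sinφ = −(r/L) sinθ ⇒ φ = -6.743°; ω_rod = −rω cosθ/√(L²−r²sin²θ) = +77.188 rad/s.
V_P = V_A + ω_rod × AP, with AP = 0.1283 m along the rod.
Components: V_Px = −rω sinθ − a·ω_rod·sinφ = -9.0776 m/s;  V_Py = rω cosθ + a·ω_rod·cosφ = -4.8445 m/s.
|V_P| = √(V_Px² + V_Py²) = 10.289 m/s.

10.3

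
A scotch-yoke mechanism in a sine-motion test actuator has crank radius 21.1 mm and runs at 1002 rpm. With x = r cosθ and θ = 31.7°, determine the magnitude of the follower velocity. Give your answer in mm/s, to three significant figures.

1160

ω = 104.9 rad/s (from 1002 rpm).
x = r cosθ ⇒ ẋ = −rω sinθ.
|v| = rω|sinθ| = 0.0211·104.9·|sin 31.7°| = 1.1634 m/s = 1163.4 mm/s.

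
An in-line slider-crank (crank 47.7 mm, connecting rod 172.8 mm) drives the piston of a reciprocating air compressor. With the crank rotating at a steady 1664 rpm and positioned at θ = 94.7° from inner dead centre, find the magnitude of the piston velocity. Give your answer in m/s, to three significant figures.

ω = 2π·1664/60 = 174.3 rad/s
For an in-line slider-crank, x = r cosθ + √(L² − r² sin²θ), so v = −rω sinθ·[1 + r cosθ/√(L² − r² sin²θ)].
With r = 0.0477 m, L = 0.1728 m, θ = 94.7°: √(L² − r² sin²θ) = 0.16613 m.
v = −0.0477·174.3·0.99664·[1 + 0.0477·-0.08194/0.16613] = -8.0891 m/s.
|v| = 8.0891 m/s.

8.09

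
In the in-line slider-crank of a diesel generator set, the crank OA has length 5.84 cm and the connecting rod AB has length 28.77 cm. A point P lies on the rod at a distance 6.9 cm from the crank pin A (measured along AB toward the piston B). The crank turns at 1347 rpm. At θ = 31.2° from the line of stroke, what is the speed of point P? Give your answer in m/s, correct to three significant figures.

ω = 141.1 rad/s.  Crank-pin speed |V_A| = rω = 8.2378 m/s, perpendicular to OA.
Rod angle: sinφ = −(r/L) sinθ ⇒ φ = -6.036°; ω_rod = −rω cosθ/√(L²−r²sin²θ) = -24.628 rad/s.
V_P = V_A + ω_rod × AP, with AP = 0.069 m along the rod.
Components: V_Px = −rω sinθ − a·ω_rod·sinφ = -4.4461 m/s;  V_Py = rω cosθ + a·ω_rod·cosφ = +5.3564 m/s.
|V_P| = √(V_Px² + V_Py²) = 6.9612 m/s.

6.96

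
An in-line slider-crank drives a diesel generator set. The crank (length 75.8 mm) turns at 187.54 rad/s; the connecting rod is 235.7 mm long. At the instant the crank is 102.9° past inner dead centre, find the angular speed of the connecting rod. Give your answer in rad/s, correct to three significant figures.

14.2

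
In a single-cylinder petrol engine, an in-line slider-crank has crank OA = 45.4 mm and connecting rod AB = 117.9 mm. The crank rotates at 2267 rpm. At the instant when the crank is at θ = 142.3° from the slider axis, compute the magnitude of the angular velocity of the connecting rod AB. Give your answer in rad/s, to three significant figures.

74.4

ω = 237.4 rad/s (converted from 2267 rpm).
The rod makes angle φ with the slider axis where L sinφ = r sinθ; differentiating, L cosφ·φ̇ = r ω cosθ.
L cosφ = √(L² − r² sin²θ) = 0.11458 m.
|ω_rod| = r ω |cosθ| / √(L² − r² sin²θ) = 0.0454·237.4·0.79122/0.11458 = 74.423 rad/s.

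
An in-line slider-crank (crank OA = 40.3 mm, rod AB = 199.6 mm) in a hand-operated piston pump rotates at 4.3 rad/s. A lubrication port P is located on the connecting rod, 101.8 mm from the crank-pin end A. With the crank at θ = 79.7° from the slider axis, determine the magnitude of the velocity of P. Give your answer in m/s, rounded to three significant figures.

ω = 4.3 rad/s.  Crank-pin speed |V_A| = rω = 0.17329 m/s, perpendicular to OA.
Rod angle: sinφ = −(r/L) sinθ ⇒ φ = -11.458°; ω_rod = −rω cosθ/√(L²−r²sin²θ) = -0.15839 rad/s.
V_P = V_A + ω_rod × AP, with AP = 0.1018 m along the rod.
Components: V_Px = −rω sinθ − a·ω_rod·sinφ = -0.1737 m/s;  V_Py = rω cosθ + a·ω_rod·cosφ = +0.015182 m/s.
|V_P| = √(V_Px² + V_Py²) = 0.17436 m/s.

0.174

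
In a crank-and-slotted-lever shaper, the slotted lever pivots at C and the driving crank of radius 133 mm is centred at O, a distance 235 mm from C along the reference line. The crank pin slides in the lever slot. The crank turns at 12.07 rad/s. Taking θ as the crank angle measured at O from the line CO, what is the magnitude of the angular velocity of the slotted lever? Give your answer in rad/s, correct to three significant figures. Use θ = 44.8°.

ω = 12.07 rad/s
Crank pin A relative to C: A = (d + r cosθ, r sinθ); lever angle φ = atan2(r sinθ, d + r cosθ).
Differentiating tanφ: φ̇ = rω(d cosθ + r)/(d² + r² + 2dr cosθ).
d² + r² + 2dr cosθ = |CA|² = 0.117269 m²;  d cosθ + r = +0.29975 m.
|ω_lever| = |0.133·12.07·+0.29975| / 0.117269 = 4.1033 rad/s.

4.10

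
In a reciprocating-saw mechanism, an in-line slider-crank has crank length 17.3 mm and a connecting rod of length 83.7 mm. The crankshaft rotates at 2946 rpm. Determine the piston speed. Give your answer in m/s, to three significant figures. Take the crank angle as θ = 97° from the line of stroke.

ω = 2π·2946/60 = 308.5 rad/s
For an in-line slider-crank, x = r cosθ + √(L² − r² sin²θ), so v = −rω sinθ·[1 + r cosθ/√(L² − r² sin²θ)].
With r = 0.0173 m, L = 0.0837 m, θ = 97°: √(L² − r² sin²θ) = 0.08192 m.
v = −0.0173·308.5·0.99255·[1 + 0.0173·-0.12187/0.08192] = -5.161 m/s.
|v| = 5.161 m/s.

5.16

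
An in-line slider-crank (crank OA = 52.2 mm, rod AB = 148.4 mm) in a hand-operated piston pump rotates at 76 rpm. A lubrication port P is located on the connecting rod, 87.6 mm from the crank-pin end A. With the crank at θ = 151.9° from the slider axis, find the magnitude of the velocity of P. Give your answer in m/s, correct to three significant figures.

ω = 7.959 rad/s.  Crank-pin speed |V_A| = rω = 0.41544 m/s, perpendicular to OA.
Rod angle: sinφ = −(r/L) sinθ ⇒ φ = -9.537°; ω_rod = −rω cosθ/√(L²−r²sin²θ) = +2.5041 rad/s.
V_P = V_A + ω_rod × AP, with AP = 0.0876 m along the rod.
Components: V_Px = −rω sinθ − a·ω_rod·sinφ = -0.15934 m/s;  V_Py = rω cosθ + a·ω_rod·cosφ = -0.15015 m/s.
|V_P| = √(V_Px² + V_Py²) = 0.21893 m/s.

0.219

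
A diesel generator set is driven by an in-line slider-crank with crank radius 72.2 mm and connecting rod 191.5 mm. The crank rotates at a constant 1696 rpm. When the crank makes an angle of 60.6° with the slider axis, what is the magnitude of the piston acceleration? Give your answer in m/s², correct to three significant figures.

ω = 2π·1696/60 = 177.6 rad/s
x(θ) = r cosθ + √(L² − r² sin²θ); with ω constant, a = ω²·d²x/dθ².
d²x/dθ² = −r cosθ − r²(cos2θ)/√u − r⁴ sin²2θ/(4u^{3/2}),  u = L² − r² sin²θ = 0.0327156 m².
Substituting r = 0.0722 m, L = 0.1915 m, θ = 60.6°: d²x/dθ² = -0.021354 m.
a = ω²·d²x/dθ² = (177.6)²·(-0.021354) = -673.57 m/s²;  |a| = 673.57 m/s².

674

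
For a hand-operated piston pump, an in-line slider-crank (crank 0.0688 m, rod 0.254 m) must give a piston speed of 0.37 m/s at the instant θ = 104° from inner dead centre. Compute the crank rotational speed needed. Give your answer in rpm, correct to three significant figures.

56.8

For an in-line slider-crank, |v_piston| = rω|sinθ|·[1 + r cosθ/√(L² − r² sin²θ)].
With r = 0.0688 m, L = 0.254 m, θ = 104°: the bracketed kinematic factor |dx/dθ| = 0.062223 m.
ω = v/|dx/dθ| = 0.37/0.062223 = 5.9464 rad/s.
N = 60ω/(2π) = 56.784 rpm.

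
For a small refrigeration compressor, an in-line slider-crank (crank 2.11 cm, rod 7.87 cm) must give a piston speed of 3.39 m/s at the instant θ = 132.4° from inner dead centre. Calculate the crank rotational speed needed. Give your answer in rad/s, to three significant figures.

For an in-line slider-crank, |v_piston| = rω|sinθ|·[1 + r cosθ/√(L² − r² sin²θ)].
With r = 0.0211 m, L = 0.0787 m, θ = 132.4°: the bracketed kinematic factor |dx/dθ| = 0.012708 m.
ω = v/|dx/dθ| = 3.39/0.012708 = 266.77 rad/s.

267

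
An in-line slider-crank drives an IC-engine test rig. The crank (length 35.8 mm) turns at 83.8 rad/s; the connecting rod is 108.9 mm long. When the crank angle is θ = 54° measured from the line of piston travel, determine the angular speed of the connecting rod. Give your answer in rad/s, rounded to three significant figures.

16.8

ω = 83.8 rad/s
The rod makes angle φ with the slider axis where L sinφ = r sinθ; differentiating, L cosφ·φ̇ = r ω cosθ.
L cosφ = √(L² − r² sin²θ) = 0.10498 m.
|ω_rod| = r ω |cosθ| / √(L² − r² sin²θ) = 0.0358·83.8·0.58779/0.10498 = 16.798 rad/s.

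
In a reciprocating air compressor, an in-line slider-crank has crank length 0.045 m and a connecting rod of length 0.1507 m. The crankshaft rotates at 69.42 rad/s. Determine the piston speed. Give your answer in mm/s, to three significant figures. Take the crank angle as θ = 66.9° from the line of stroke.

3220

ω = 69.42 rad/s
For an in-line slider-crank, x = r cosθ + √(L² − r² sin²θ), so v = −rω sinθ·[1 + r cosθ/√(L² − r² sin²θ)].
With r = 0.045 m, L = 0.1507 m, θ = 66.9°: √(L² − r² sin²θ) = 0.1449 m.
v = −0.045·69.42·0.91982·[1 + 0.045·0.39234/0.1449] = -3.2235 m/s.
|v| = 3.2235 m/s = 3223.5 mm/s.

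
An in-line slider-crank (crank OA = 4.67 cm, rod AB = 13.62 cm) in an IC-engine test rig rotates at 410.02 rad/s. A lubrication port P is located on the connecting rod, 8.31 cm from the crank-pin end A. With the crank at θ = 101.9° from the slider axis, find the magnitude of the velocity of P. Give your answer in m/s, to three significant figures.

ω = 410 rad/s.  Crank-pin speed |V_A| = rω = 19.148 m/s, perpendicular to OA.
Rod angle: sinφ = −(r/L) sinθ ⇒ φ = -19.604°; ω_rod = −rω cosθ/√(L²−r²sin²θ) = +30.773 rad/s.
V_P = V_A + ω_rod × AP, with AP = 0.0831 m along the rod.
Components: V_Px = −rω sinθ − a·ω_rod·sinφ = -17.878 m/s;  V_Py = rω cosθ + a·ω_rod·cosφ = -1.5393 m/s.
|V_P| = √(V_Px² + V_Py²) = 17.945 m/s.

17.9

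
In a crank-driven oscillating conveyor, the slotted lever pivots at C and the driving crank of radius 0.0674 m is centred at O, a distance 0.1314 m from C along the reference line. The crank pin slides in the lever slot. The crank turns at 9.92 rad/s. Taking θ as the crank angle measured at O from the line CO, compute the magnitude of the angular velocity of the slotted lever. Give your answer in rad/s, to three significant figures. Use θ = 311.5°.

ω = 9.92 rad/s
Crank pin A relative to C: A = (d + r cosθ, r sinθ); lever angle φ = atan2(r sinθ, d + r cosθ).
Differentiating tanφ: φ̇ = rω(d cosθ + r)/(d² + r² + 2dr cosθ).
d² + r² + 2dr cosθ = |CA|² = 0.0335455 m²;  d cosθ + r = +0.15447 m.
|ω_lever| = |0.0674·9.92·+0.15447| / 0.0335455 = 3.0788 rad/s.

3.08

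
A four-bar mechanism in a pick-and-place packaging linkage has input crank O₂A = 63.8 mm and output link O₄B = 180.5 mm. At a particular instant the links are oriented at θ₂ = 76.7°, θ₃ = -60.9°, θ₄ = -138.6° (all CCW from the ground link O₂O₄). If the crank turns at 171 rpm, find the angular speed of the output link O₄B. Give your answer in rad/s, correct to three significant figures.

4.37

ω₂ = 17.91 rad/s (from 171 rpm).
Differentiating the loop-closure r₂e^{iθ₂}+r₃e^{iθ₃}=r₁+r₄e^{iθ₄} gives r₂ω₂e^{iθ₂}+r₃ω₃e^{iθ₃}=r₄ω₄e^{iθ₄}.
Eliminating the other unknown: ω₄ = r₂ω₂ sin(θ₂−θ₃) / [r₄ sin(θ₄−θ₃)].
Numerator sine = +0.67430; denominator sine = -0.97705.
Result = 0.0638·17.91·(+0.67430) / (0.1805·(-0.97705)) = -4.3683 rad/s; magnitude 4.3683 rad/s.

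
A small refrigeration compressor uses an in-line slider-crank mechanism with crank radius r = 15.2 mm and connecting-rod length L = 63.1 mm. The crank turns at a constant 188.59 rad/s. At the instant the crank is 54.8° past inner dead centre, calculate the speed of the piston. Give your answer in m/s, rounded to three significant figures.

ω = 188.6 rad/s
For an in-line slider-crank, x = r cosθ + √(L² − r² sin²θ), so v = −rω sinθ·[1 + r cosθ/√(L² − r² sin²θ)].
With r = 0.0152 m, L = 0.0631 m, θ = 54.8°: √(L² − r² sin²θ) = 0.061865 m.
v = −0.0152·188.6·0.81714·[1 + 0.0152·0.57643/0.061865] = -2.6741 m/s.
|v| = 2.6741 m/s.

2.67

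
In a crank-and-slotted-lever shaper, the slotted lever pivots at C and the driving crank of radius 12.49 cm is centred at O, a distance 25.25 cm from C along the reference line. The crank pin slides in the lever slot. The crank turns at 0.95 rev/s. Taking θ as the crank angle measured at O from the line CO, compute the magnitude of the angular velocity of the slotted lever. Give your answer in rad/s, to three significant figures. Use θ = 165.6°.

ω = 5.969 rad/s (from 0.95 rev/s).
Crank pin A relative to C: A = (d + r cosθ, r sinθ); lever angle φ = atan2(r sinθ, d + r cosθ).
Differentiating tanφ: φ̇ = rω(d cosθ + r)/(d² + r² + 2dr cosθ).
d² + r² + 2dr cosθ = |CA|² = 0.0182634 m²;  d cosθ + r = -0.11967 m.
|ω_lever| = |0.1249·5.969·-0.11967| / 0.0182634 = 4.885 rad/s.

4.88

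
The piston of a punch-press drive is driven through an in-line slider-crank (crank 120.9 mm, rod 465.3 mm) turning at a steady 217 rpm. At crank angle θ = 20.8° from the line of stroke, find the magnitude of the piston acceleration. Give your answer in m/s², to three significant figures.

ω = 2π·217/60 = 22.72 rad/s
x(θ) = r cosθ + √(L² − r² sin²θ); with ω constant, a = ω²·d²x/dθ².
d²x/dθ² = −r cosθ − r²(cos2θ)/√u − r⁴ sin²2θ/(4u^{3/2}),  u = L² − r² sin²θ = 0.214661 m².
Substituting r = 0.1209 m, L = 0.4653 m, θ = 20.8°: d²x/dθ² = -0.13685 m.
a = ω²·d²x/dθ² = (22.72)²·(-0.13685) = -70.667 m/s²;  |a| = 70.667 m/s².

70.7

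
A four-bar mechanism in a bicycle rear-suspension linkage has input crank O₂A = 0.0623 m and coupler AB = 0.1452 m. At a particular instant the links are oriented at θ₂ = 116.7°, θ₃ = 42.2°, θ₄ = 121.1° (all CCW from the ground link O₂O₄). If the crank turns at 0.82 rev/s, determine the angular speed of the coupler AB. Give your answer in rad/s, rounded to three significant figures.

ω₂ = 5.152 rad/s (from 0.82 rev/s).
Differentiating the loop-closure r₂e^{iθ₂}+r₃e^{iθ₃}=r₁+r₄e^{iθ₄} gives r₂ω₂e^{iθ₂}+r₃ω₃e^{iθ₃}=r₄ω₄e^{iθ₄}.
Eliminating the other unknown: ω₃ = r₂ω₂ sin(θ₄−θ₂) / [r₃ sin(θ₃−θ₄)].
Numerator sine = +0.07672; denominator sine = -0.98129.
Result = 0.0623·5.152·(+0.07672) / (0.1452·(-0.98129)) = -0.17283 rad/s; magnitude 0.17283 rad/s.

0.173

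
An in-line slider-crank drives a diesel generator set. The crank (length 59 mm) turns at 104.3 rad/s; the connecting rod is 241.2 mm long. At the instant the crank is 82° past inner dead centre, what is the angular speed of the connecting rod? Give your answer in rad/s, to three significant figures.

3.66

ω = 104.3 rad/s
The rod makes angle φ with the slider axis where L sinφ = r sinθ; differentiating, L cosφ·φ̇ = r ω cosθ.
L cosφ = √(L² − r² sin²θ) = 0.23402 m.
|ω_rod| = r ω |cosθ| / √(L² − r² sin²θ) = 0.059·104.3·0.13917/0.23402 = 3.6597 rad/s.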